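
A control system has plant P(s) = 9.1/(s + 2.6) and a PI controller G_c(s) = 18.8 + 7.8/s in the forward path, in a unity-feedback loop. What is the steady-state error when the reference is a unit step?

The open loop G_c(s)P(s) has a pole at the origin (type 1), so the static position error constant is infinite and e_ss = 1/(1+∞) = 0.

0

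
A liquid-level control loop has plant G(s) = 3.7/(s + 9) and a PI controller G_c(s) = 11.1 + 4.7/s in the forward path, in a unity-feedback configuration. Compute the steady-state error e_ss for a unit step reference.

The open loop G_c(s)G(s) has a pole at the origin (type 1), so the static position error constant is infinite and e_ss = 1/(1+∞) = 0.

0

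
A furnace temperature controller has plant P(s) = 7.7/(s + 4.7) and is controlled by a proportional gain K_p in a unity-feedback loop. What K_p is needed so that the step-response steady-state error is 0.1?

K_p = 5.49

Steady-state error for a unit step on this type-0 loop is 1/(1 + K_p·P(0)).
P(0) = 1.638. Require 1/(1 + K_p·1.638) = 0.1, so 1 + 1.638·K_p = 10.
K_p = (10 − 1)/1.638 = 5.49.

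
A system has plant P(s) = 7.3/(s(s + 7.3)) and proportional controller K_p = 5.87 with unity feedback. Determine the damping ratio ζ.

1 + K_p·P(s) = 0 gives s² + 7.3s + 42.85 = 0.
So ω_n² = 42.85 ⇒ ω_n = 6.546 rad/s, and ζ = 7.3/(2ω_n) = 0.558.

ζ = 0.558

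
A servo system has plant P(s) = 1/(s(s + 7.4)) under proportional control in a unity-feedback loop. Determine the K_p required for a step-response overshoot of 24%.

K_p = 80

From %OS = 100·exp(−πζ/√(1−ζ²)) = 24%, ζ = −ln(0.24)/√(π²+ln²(0.24)) = 0.4136.
Characteristic equation s² + 7.4s + 1K_p = 0 gives ζ = 7.4/(2√(1K_p)).
Setting ζ = 0.4136: √(1K_p) = 7.4/(2·0.4136) = 8.946, so K_p = 80.03/1 = 80.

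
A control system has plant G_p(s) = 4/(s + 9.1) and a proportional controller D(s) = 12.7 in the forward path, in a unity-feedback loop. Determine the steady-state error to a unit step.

The loop is type 0. Static position error constant K_pos = D(0)·G_p(0) = 12.7·0.4396 = 5.582.
Steady-state error to a unit step: e_ss = 1/(1+K_pos) = 1/6.582 = 0.152.

0.152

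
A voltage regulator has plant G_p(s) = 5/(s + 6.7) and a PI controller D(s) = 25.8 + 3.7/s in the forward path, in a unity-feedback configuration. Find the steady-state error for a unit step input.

The open loop D(s)G_p(s) has a pole at the origin (type 1), so the static position error constant is infinite and e_ss = 1/(1+∞) = 0.

0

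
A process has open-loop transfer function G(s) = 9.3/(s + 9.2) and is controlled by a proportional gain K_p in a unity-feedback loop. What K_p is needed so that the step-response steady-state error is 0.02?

For a type-0 loop with proportional control, e_ss = 1/(1 + K_p·G(0)).
G(0) = 1.011. Require 1/(1 + K_p·1.011) = 0.02, so 1 + 1.011·K_p = 50.
K_p = (50 − 1)/1.011 = 48.5.

K_p = 48.5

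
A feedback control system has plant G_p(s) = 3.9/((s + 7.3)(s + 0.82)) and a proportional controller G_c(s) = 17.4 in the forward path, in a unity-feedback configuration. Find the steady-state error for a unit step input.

0.0811

The loop is type 0. Static position error constant K_pos = G_c(0)·G_p(0) = 17.4·0.6515 = 11.34.
Steady-state error to a unit step: e_ss = 1/(1+K_pos) = 1/12.34 = 0.0811.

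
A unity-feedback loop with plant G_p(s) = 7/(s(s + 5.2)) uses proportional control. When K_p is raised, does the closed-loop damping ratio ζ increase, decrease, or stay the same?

decrease

ζ = 5.2/(2√(7K_p)); increasing K_p raises the denominator, so ζ falls.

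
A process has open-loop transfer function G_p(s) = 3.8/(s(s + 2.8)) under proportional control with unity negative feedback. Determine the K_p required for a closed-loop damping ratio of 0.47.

Closed-loop characteristic equation: s² + 2.8s + K_p·3.8 = 0.
So ω_n = √(3.8K_p) and 2ζω_n = 2.8, giving ζ = 2.8/(2√(3.8K_p)).
Setting ζ = 0.47: √(3.8K_p) = 2.8/(2·0.47) = 2.979, so K_p = 8.873/3.8 = 2.33.

K_p = 2.33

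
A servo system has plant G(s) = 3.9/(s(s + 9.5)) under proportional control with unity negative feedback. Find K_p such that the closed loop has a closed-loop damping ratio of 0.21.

K_p = 131

Closed-loop characteristic equation: s² + 9.5s + K_p·3.9 = 0.
So ω_n = √(3.9K_p) and 2ζω_n = 9.5, giving ζ = 9.5/(2√(3.9K_p)).
Setting ζ = 0.21: √(3.9K_p) = 9.5/(2·0.21) = 22.62, so K_p = 511.6/3.9 = 131.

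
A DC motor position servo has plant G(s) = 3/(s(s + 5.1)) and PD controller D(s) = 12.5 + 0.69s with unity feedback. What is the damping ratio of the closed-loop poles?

ζ = 0.585

Forward path: (12.5 + 0.69s)·3/(s(s+5.1)). The closed-loop characteristic equation is s² + (5.1 + 3·0.69)s + 3·12.5 = 0.
That is s² + 7.17s + 37.5 = 0, so ω_n = 6.124 rad/s and ζ = 7.17/(2·6.124) = 0.5854.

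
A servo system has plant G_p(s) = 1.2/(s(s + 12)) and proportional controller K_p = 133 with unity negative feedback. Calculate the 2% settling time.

T_s ≈ 0.667 s

Closed-loop characteristic equation: s² + 12s + 159.6 = 0, so ω_n = 12.63 rad/s and ζ = 12/(2·12.63) = 0.4749.
2% settling time T_s ≈ 4/(ζω_n) = 4/6 = 0.667 s.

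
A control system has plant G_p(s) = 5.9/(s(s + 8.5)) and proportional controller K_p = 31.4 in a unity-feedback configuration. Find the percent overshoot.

35.6%

Closed-loop characteristic equation: s² + 8.5s + 185.3 = 0, so ω_n = 13.61 rad/s and ζ = 8.5/(2·13.61) = 0.3122.
%OS = 100·exp(−πζ/√(1−ζ²)) = 100·exp(−π·0.3122/√0.9025) = 35.6%.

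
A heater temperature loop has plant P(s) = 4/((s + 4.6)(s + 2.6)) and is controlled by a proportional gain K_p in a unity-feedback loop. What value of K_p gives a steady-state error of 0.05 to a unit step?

The loop is type 0, so e_ss(step) = 1/(1 + K_pos) with K_pos = K_p·P(0).
P(0) = 0.3344. Require 1/(1 + K_p·0.3344) = 0.05, so 1 + 0.3344·K_p = 20.
K_p = (20 − 1)/0.3344 = 56.8.

K_p = 56.8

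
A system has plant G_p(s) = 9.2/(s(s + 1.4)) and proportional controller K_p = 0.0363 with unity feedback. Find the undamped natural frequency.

ω_n = 0.578 rad/s

The closed-loop denominator is s(s+1.4) + 0.0363·9.2 = s² + 1.4s + 0.334.
Matching s² + 2ζω_n s + ω_n²: ω_n = √0.334 = 0.5779 rad/s and 2ζω_n = 1.4, so ζ = 1.4/(2·0.5779) = 1.21.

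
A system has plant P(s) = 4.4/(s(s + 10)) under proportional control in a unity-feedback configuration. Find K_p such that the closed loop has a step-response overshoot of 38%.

K_p = 65.6

From %OS = 100·exp(−πζ/√(1−ζ²)) = 38%, ζ = −ln(0.38)/√(π²+ln²(0.38)) = 0.2943.
Characteristic equation s² + 10s + 4.4K_p = 0 gives ζ = 10/(2√(4.4K_p)).
Setting ζ = 0.2943: √(4.4K_p) = 10/(2·0.2943) = 16.99, so K_p = 288.5/4.4 = 65.6.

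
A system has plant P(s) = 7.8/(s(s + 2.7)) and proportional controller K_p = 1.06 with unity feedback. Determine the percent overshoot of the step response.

18.8%

From 1 + K_pP(s) = 0: s² + 2.7s + 8.268 = 0 ⇒ ω_n = 2.875, ζ = 0.4695.
%OS = 100·exp(−πζ/√(1−ζ²)) = 100·exp(−π·0.4695/√0.7796) = 18.8%.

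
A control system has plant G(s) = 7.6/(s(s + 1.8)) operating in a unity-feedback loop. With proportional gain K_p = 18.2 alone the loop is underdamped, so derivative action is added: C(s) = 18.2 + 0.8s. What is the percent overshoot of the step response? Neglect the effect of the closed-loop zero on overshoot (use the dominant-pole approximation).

32.7%

Forward path: (18.2 + 0.8s)·7.6/(s(s+1.8)). The closed-loop characteristic equation is s² + (1.8 + 7.6·0.8)s + 7.6·18.2 = 0.
That is s² + 7.88s + 138.3 = 0, so ω_n = 11.76 rad/s and ζ = 7.88/(2·11.76) = 0.335.
%OS = 100·exp(−πζ/√(1−ζ²)) = 32.7%.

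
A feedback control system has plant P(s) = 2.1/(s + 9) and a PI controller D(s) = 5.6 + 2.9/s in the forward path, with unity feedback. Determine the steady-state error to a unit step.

The open loop D(s)P(s) has a pole at the origin (type 1), so the static position error constant is infinite and e_ss = 1/(1+∞) = 0.

0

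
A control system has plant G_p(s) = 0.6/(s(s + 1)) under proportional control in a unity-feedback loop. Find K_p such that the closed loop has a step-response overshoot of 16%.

K_p = 1.64

From %OS = 100·exp(−πζ/√(1−ζ²)) = 16%, ζ = −ln(0.16)/√(π²+ln²(0.16)) = 0.5039.
Characteristic equation s² + 1s + 0.6K_p = 0 gives ζ = 1/(2√(0.6K_p)).
Setting ζ = 0.5039: √(0.6K_p) = 1/(2·0.5039) = 0.9923, so K_p = 0.9847/0.6 = 1.64.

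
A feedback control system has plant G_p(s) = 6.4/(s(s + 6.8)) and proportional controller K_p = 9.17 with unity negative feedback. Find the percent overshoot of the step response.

21.1%

Closed-loop characteristic equation: s² + 6.8s + 58.69 = 0, so ω_n = 7.661 rad/s and ζ = 6.8/(2·7.661) = 0.4438.
%OS = 100·exp(−πζ/√(1−ζ²)) = 100·exp(−π·0.4438/√0.803) = 21.1%.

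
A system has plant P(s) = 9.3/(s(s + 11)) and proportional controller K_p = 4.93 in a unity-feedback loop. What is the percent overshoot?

1.26%

From 1 + K_pP(s) = 0: s² + 11s + 45.85 = 0 ⇒ ω_n = 6.771, ζ = 0.8123.
%OS = 100·exp(−πζ/√(1−ζ²)) = 100·exp(−π·0.8123/√0.3402) = 1.26%.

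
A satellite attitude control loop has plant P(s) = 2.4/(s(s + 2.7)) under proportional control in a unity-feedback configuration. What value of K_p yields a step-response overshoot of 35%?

From %OS = 100·exp(−πζ/√(1−ζ²)) = 35%, ζ = −ln(0.35)/√(π²+ln²(0.35)) = 0.3169.
Characteristic equation s² + 2.7s + 2.4K_p = 0 gives ζ = 2.7/(2√(2.4K_p)).
Setting ζ = 0.3169: √(2.4K_p) = 2.7/(2·0.3169) = 4.259, so K_p = 18.14/2.4 = 7.56.

K_p = 7.56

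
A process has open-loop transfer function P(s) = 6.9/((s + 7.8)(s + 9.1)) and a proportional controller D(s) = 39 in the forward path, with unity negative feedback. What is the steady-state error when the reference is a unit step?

The loop is type 0. Static position error constant K_pos = D(0)·P(0) = 39·0.09721 = 3.791.
Steady-state error to a unit step: e_ss = 1/(1+K_pos) = 1/4.791 = 0.209.

0.209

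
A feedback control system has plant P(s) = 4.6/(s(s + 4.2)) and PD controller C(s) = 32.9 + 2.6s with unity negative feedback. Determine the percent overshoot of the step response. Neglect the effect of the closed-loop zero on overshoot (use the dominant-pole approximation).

Forward path: (32.9 + 2.6s)·4.6/(s(s+4.2)). The closed-loop characteristic equation is s² + (4.2 + 4.6·2.6)s + 4.6·32.9 = 0.
That is s² + 16.16s + 151.3 = 0, so ω_n = 12.3 rad/s and ζ = 16.16/(2·12.3) = 0.6568.
%OS = 100·exp(−πζ/√(1−ζ²)) = 6.48%.

6.48%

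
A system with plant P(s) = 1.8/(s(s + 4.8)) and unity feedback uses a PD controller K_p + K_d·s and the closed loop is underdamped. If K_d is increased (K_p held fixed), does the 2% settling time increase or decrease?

Characteristic equation s² + (4.8 + 1.8K_d)s + 1.8K_p = 0: raising K_d increases ζω_n = (4.8+1.8K_d)/2 while the loop stays underdamped, so T_s ≈ 4/(ζω_n) decreases.

decrease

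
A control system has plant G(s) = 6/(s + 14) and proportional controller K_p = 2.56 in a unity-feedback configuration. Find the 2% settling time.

T_s ≈ 0.136 s

Closed-loop transfer function: T(s) = K_p·G(s)/(1 + K_p·G(s)) = 15.36/(s + 14 + 15.36) = 15.36/(s + 29.36).
Time constant τ = 1/29.36 = 0.03406 s, so the 2% settling time is about 4τ = 0.136 s.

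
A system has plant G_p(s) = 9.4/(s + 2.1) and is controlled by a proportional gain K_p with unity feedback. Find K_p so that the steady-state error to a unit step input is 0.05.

K_p = 4.24

The loop is type 0, so e_ss(step) = 1/(1 + K_pos) with K_pos = K_p·G_p(0).
G_p(0) = 4.476. Require 1/(1 + K_p·4.476) = 0.05, so 1 + 4.476·K_p = 20.
K_p = (20 − 1)/4.476 = 4.24.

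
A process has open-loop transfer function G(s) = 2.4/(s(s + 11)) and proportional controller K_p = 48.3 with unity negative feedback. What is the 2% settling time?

From 1 + K_pG(s) = 0: s² + 11s + 115.9 = 0 ⇒ ω_n = 10.77, ζ = 0.5108.
2% settling time T_s ≈ 4/(ζω_n) = 4/5.5 = 0.727 s.

T_s ≈ 0.727 s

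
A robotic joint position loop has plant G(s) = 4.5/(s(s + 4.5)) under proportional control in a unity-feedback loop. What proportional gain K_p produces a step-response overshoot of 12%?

From %OS = 100·exp(−πζ/√(1−ζ²)) = 12%, ζ = −ln(0.12)/√(π²+ln²(0.12)) = 0.5594.
Characteristic equation s² + 4.5s + 4.5K_p = 0 gives ζ = 4.5/(2√(4.5K_p)).
Setting ζ = 0.5594: √(4.5K_p) = 4.5/(2·0.5594) = 4.022, so K_p = 16.18/4.5 = 3.59.

K_p = 3.59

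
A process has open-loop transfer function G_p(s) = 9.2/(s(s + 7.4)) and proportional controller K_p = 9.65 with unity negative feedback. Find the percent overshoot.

Closed-loop characteristic equation: s² + 7.4s + 88.78 = 0, so ω_n = 9.422 rad/s and ζ = 7.4/(2·9.422) = 0.3927.
%OS = 100·exp(−πζ/√(1−ζ²)) = 100·exp(−π·0.3927/√0.8458) = 26.1%.

26.1%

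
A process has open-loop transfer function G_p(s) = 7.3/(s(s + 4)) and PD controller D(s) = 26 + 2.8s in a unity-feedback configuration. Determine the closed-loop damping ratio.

ζ = 0.887

Forward path: (26 + 2.8s)·7.3/(s(s+4)). The closed-loop characteristic equation is s² + (4 + 7.3·2.8)s + 7.3·26 = 0.
That is s² + 24.44s + 189.8 = 0, so ω_n = 13.78 rad/s and ζ = 24.44/(2·13.78) = 0.887.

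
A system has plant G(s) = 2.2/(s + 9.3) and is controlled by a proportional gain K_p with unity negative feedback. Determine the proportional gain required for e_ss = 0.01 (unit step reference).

Steady-state error for a unit step on this type-0 loop is 1/(1 + K_p·G(0)).
G(0) = 0.2366. Require 1/(1 + K_p·0.2366) = 0.01, so 1 + 0.2366·K_p = 100.
K_p = (100 − 1)/0.2366 = 418.

K_p = 418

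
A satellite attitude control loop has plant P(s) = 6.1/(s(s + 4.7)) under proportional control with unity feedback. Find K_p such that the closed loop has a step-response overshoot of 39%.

K_p = 11

From %OS = 100·exp(−πζ/√(1−ζ²)) = 39%, ζ = −ln(0.39)/√(π²+ln²(0.39)) = 0.2871.
Characteristic equation s² + 4.7s + 6.1K_p = 0 gives ζ = 4.7/(2√(6.1K_p)).
Setting ζ = 0.2871: √(6.1K_p) = 4.7/(2·0.2871) = 8.185, so K_p = 67/6.1 = 11.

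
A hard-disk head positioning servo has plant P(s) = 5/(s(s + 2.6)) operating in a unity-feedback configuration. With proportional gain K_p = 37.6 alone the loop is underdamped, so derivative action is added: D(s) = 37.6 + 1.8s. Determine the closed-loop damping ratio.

Forward path: (37.6 + 1.8s)·5/(s(s+2.6)). The closed-loop characteristic equation is s² + (2.6 + 5·1.8)s + 5·37.6 = 0.
That is s² + 11.6s + 188 = 0, so ω_n = 13.71 rad/s and ζ = 11.6/(2·13.71) = 0.423.

ζ = 0.423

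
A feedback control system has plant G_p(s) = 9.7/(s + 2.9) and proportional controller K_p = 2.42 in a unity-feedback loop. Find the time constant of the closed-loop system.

Closed-loop transfer function: T(s) = K_p·G_p(s)/(1 + K_p·G_p(s)) = 23.47/(s + 2.9 + 23.47) = 23.47/(s + 26.37).
Time constant τ = 1/26.37 = 0.0379 s.

τ = 0.0379 s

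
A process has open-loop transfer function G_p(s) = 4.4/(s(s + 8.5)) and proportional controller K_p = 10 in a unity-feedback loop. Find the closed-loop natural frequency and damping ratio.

With unity feedback the closed-loop characteristic equation is s² + 8.5s + 10·4.4 = s² + 8.5s + 44 = 0.
Matching s² + 2ζω_n s + ω_n²: ω_n = √44 = 6.633 rad/s and 2ζω_n = 8.5, so ζ = 8.5/(2·6.633) = 0.641.

ω_n = 6.63 rad/s, ζ = 0.641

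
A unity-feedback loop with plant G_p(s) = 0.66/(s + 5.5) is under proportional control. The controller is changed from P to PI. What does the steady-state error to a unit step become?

Adding integral action puts a pole at s = 0 in the forward path, raising the system type to 1; a type-1 loop has zero steady-state error to a step.

0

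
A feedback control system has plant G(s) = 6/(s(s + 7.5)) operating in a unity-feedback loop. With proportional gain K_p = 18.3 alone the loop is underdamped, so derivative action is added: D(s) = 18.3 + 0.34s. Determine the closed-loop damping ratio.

Forward path: (18.3 + 0.34s)·6/(s(s+7.5)). The closed-loop characteristic equation is s² + (7.5 + 6·0.34)s + 6·18.3 = 0.
That is s² + 9.54s + 109.8 = 0, so ω_n = 10.48 rad/s and ζ = 9.54/(2·10.48) = 0.4552.

ζ = 0.455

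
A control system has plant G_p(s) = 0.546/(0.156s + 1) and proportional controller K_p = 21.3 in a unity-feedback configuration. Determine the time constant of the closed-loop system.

Closed loop: T(s) = K_p·G_p/(1+K_p·G_p) = 11.63/(0.156s + 1 + 11.63), with pole at s = −(1 + 11.63)/0.156 = −80.96.
Closed-loop time constant τ = 1/80.96 = 0.0124 s.

τ = 0.0124 s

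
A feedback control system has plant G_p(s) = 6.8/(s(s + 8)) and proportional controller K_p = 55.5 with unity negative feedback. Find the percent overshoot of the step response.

The closed-loop denominator s² + 8s + 377.4 gives ω_n = √377.4 = 19.43 and ζ = 8/(2ω_n) = 0.2059.
%OS = 100·exp(−πζ/√(1−ζ²)) = 100·exp(−π·0.2059/√0.9576) = 51.6%.

51.6%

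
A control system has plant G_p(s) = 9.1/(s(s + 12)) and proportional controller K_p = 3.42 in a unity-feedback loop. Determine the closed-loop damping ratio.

ζ = 1.08

1 + K_p·G_p(s) = 0 gives s² + 12s + 31.12 = 0.
Matching s² + 2ζω_n s + ω_n²: ω_n = √31.12 = 5.579 rad/s and 2ζω_n = 12, so ζ = 12/(2·5.579) = 1.08.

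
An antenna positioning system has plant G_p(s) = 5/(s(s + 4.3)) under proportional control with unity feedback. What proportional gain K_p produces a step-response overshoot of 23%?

From %OS = 100·exp(−πζ/√(1−ζ²)) = 23%, ζ = −ln(0.23)/√(π²+ln²(0.23)) = 0.4237.
Characteristic equation s² + 4.3s + 5K_p = 0 gives ζ = 4.3/(2√(5K_p)).
Setting ζ = 0.4237: √(5K_p) = 4.3/(2·0.4237) = 5.074, so K_p = 25.74/5 = 5.15.

K_p = 5.15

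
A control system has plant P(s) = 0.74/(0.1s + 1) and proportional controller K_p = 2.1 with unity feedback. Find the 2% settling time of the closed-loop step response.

T_s ≈ 0.157 s

Closed loop: T(s) = K_p·P/(1+K_p·P) = 1.554/(0.1s + 1 + 1.554), with pole at s = −(1 + 1.554)/0.1 = −25.54.
τ = 1/25.54 = 0.03915 s, so 2% settling time ≈ 4τ = 0.157 s.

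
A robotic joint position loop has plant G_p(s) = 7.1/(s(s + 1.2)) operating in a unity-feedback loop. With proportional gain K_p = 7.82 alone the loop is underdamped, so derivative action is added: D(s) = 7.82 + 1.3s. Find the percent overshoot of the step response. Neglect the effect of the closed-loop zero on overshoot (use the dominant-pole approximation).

Forward path: (7.82 + 1.3s)·7.1/(s(s+1.2)). The closed-loop characteristic equation is s² + (1.2 + 7.1·1.3)s + 7.1·7.82 = 0.
That is s² + 10.43s + 55.52 = 0, so ω_n = 7.451 rad/s and ζ = 10.43/(2·7.451) = 0.6999.
%OS = 100·exp(−πζ/√(1−ζ²)) = 4.6%.

4.6%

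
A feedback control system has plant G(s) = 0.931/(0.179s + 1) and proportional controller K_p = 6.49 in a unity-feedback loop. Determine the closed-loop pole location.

Closed loop: T(s) = K_p·G/(1+K_p·G) = 6.042/(0.179s + 1 + 6.042), with pole at s = −(1 + 6.042)/0.179 = −39.34.

s = -39.34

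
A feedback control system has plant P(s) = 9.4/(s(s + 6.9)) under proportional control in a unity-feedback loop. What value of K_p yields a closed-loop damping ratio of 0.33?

K_p = 11.6

Closed-loop characteristic equation: s² + 6.9s + K_p·9.4 = 0.
So ω_n = √(9.4K_p) and 2ζω_n = 6.9, giving ζ = 6.9/(2√(9.4K_p)).
Setting ζ = 0.33: √(9.4K_p) = 6.9/(2·0.33) = 10.45, so K_p = 109.3/9.4 = 11.6.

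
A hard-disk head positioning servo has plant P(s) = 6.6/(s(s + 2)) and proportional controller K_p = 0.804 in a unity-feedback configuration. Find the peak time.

The closed-loop denominator s² + 2s + 5.306 gives ω_n = √5.306 = 2.304 and ζ = 2/(2ω_n) = 0.4341.
Damped frequency ω_d = ω_n√(1−ζ²) = 2.075 rad/s, so peak time T_p = π/ω_d = 1.51 s.

T_p = 1.51 s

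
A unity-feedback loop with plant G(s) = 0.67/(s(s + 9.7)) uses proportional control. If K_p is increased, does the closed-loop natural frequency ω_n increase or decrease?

ω_n = √(0.67·K_p), which grows with K_p.

increase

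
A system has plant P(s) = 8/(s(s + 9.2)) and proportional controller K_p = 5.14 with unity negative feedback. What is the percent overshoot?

The closed-loop denominator s² + 9.2s + 41.12 gives ω_n = √41.12 = 6.412 and ζ = 9.2/(2ω_n) = 0.7174.
%OS = 100·exp(−πζ/√(1−ζ²)) = 100·exp(−π·0.7174/√0.4854) = 3.94%.

3.94%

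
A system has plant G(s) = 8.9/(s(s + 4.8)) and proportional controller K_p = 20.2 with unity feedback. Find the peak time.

Closed-loop characteristic equation: s² + 4.8s + 179.8 = 0, so ω_n = 13.41 rad/s and ζ = 4.8/(2·13.41) = 0.179.
Damped frequency ω_d = ω_n√(1−ζ²) = 13.19 rad/s, so peak time T_p = π/ω_d = 0.238 s.

T_p = 0.238 s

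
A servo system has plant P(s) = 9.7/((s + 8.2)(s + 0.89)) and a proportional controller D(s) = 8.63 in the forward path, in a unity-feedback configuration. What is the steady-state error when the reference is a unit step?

The loop is type 0. Static position error constant K_pos = D(0)·P(0) = 8.63·1.329 = 11.47.
Steady-state error to a unit step: e_ss = 1/(1+K_pos) = 1/12.47 = 0.0802.

0.0802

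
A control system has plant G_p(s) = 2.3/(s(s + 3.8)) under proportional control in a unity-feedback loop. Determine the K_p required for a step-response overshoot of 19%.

K_p = 7.19

From %OS = 100·exp(−πζ/√(1−ζ²)) = 19%, ζ = −ln(0.19)/√(π²+ln²(0.19)) = 0.4673.
Characteristic equation s² + 3.8s + 2.3K_p = 0 gives ζ = 3.8/(2√(2.3K_p)).
Setting ζ = 0.4673: √(2.3K_p) = 3.8/(2·0.4673) = 4.066, so K_p = 16.53/2.3 = 7.19.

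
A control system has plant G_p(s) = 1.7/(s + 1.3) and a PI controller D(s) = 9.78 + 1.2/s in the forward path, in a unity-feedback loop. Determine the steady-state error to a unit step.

0

The open loop D(s)G_p(s) has a pole at the origin (type 1), so the static position error constant is infinite and e_ss = 1/(1+∞) = 0.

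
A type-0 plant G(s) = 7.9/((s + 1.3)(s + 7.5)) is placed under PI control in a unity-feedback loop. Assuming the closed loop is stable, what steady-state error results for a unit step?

0

The PI controller's integrator makes the forward path type 1, so e_ss to a step is zero.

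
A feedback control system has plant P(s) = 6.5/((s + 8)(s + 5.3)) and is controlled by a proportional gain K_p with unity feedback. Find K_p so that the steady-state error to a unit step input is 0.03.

Steady-state error for a unit step on this type-0 loop is 1/(1 + K_p·P(0)).
P(0) = 0.1533. Require 1/(1 + K_p·0.1533) = 0.03, so 1 + 0.1533·K_p = 33.33.
K_p = (33.33 − 1)/0.1533 = 211.

K_p = 211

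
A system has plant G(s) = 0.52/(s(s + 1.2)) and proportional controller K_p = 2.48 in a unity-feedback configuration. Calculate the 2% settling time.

T_s ≈ 6.67 s

From 1 + K_pG(s) = 0: s² + 1.2s + 1.29 = 0 ⇒ ω_n = 1.136, ζ = 0.5284.
2% settling time T_s ≈ 4/(ζω_n) = 4/0.6 = 6.67 s.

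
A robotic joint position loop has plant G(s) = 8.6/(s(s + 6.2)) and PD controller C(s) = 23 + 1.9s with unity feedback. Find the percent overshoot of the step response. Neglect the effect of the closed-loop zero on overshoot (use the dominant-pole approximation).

Forward path: (23 + 1.9s)·8.6/(s(s+6.2)). The closed-loop characteristic equation is s² + (6.2 + 8.6·1.9)s + 8.6·23 = 0.
That is s² + 22.54s + 197.8 = 0, so ω_n = 14.06 rad/s and ζ = 22.54/(2·14.06) = 0.8013.
%OS = 100·exp(−πζ/√(1−ζ²)) = 1.49%.

1.49%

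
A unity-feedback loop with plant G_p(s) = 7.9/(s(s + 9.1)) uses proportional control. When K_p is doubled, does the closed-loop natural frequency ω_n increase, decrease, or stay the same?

increase

ω_n = √(7.9·K_p), which grows with K_p.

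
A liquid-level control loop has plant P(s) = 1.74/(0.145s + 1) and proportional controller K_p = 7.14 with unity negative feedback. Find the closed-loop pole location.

s = -92.58

Closed loop: T(s) = K_p·P/(1+K_p·P) = 12.42/(0.145s + 1 + 12.42), with pole at s = −(1 + 12.42)/0.145 = −92.58.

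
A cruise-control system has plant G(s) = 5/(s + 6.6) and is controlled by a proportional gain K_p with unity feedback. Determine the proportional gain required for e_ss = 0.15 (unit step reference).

For a type-0 loop with proportional control, e_ss = 1/(1 + K_p·G(0)).
G(0) = 0.7576. Require 1/(1 + K_p·0.7576) = 0.15, so 1 + 0.7576·K_p = 6.667.
K_p = (6.667 − 1)/0.7576 = 7.48.

K_p = 7.48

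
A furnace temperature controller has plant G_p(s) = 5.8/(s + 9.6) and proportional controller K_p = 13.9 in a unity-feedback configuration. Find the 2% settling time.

T_s ≈ 0.0443 s

Closed-loop transfer function: T(s) = K_p·G_p(s)/(1 + K_p·G_p(s)) = 80.62/(s + 9.6 + 80.62) = 80.62/(s + 90.22).
Time constant τ = 1/90.22 = 0.01108 s, so the 2% settling time is about 4τ = 0.0443 s.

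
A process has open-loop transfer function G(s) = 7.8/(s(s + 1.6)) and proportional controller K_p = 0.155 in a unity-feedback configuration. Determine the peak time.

T_p = 4.16 s

From 1 + K_pG(s) = 0: s² + 1.6s + 1.209 = 0 ⇒ ω_n = 1.1, ζ = 0.7276.
Damped frequency ω_d = ω_n√(1−ζ²) = 0.7543 rad/s, so peak time T_p = π/ω_d = 4.16 s.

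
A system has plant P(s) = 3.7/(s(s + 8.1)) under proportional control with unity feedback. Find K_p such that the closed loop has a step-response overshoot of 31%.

From %OS = 100·exp(−πζ/√(1−ζ²)) = 31%, ζ = −ln(0.31)/√(π²+ln²(0.31)) = 0.3493.
Characteristic equation s² + 8.1s + 3.7K_p = 0 gives ζ = 8.1/(2√(3.7K_p)).
Setting ζ = 0.3493: √(3.7K_p) = 8.1/(2·0.3493) = 11.59, so K_p = 134.4/3.7 = 36.3.

K_p = 36.3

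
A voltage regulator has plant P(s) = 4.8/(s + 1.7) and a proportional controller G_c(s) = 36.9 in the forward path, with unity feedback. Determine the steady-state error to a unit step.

The loop is type 0. Static position error constant K_pos = G_c(0)·P(0) = 36.9·2.824 = 104.2.
Steady-state error to a unit step: e_ss = 1/(1+K_pos) = 1/105.2 = 0.00951.

0.00951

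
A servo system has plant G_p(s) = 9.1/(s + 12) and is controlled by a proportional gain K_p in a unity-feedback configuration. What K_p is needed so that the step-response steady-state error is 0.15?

K_p = 7.47

For a type-0 loop with proportional control, e_ss = 1/(1 + K_p·G_p(0)).
G_p(0) = 0.7583. Require 1/(1 + K_p·0.7583) = 0.15, so 1 + 0.7583·K_p = 6.667.
K_p = (6.667 − 1)/0.7583 = 7.47.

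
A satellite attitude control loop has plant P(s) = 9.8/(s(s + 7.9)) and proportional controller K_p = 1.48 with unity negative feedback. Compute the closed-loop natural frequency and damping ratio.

1 + K_p·P(s) = 0 gives s² + 7.9s + 14.5 = 0.
So ω_n² = 14.5 ⇒ ω_n = 3.808 rad/s, and ζ = 7.9/(2ω_n) = 1.04.

ω_n = 3.81 rad/s, ζ = 1.04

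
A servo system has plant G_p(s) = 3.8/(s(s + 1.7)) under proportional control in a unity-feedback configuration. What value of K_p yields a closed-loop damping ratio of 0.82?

K_p = 0.283

Closed-loop characteristic equation: s² + 1.7s + K_p·3.8 = 0.
So ω_n = √(3.8K_p) and 2ζω_n = 1.7, giving ζ = 1.7/(2√(3.8K_p)).
Setting ζ = 0.82: √(3.8K_p) = 1.7/(2·0.82) = 1.037, so K_p = 1.075/3.8 = 0.283.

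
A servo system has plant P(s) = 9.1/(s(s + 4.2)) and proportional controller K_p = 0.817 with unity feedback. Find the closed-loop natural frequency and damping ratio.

ω_n = 2.73 rad/s, ζ = 0.77

With unity feedback the closed-loop characteristic equation is s² + 4.2s + 0.817·9.1 = s² + 4.2s + 7.435 = 0.
Matching s² + 2ζω_n s + ω_n²: ω_n = √7.435 = 2.727 rad/s and 2ζω_n = 4.2, so ζ = 4.2/(2·2.727) = 0.77.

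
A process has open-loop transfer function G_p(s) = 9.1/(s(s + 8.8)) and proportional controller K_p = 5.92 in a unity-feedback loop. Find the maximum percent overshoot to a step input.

9.51%

The closed-loop denominator s² + 8.8s + 53.87 gives ω_n = √53.87 = 7.34 and ζ = 8.8/(2ω_n) = 0.5995.
%OS = 100·exp(−πζ/√(1−ζ²)) = 100·exp(−π·0.5995/√0.6406) = 9.51%.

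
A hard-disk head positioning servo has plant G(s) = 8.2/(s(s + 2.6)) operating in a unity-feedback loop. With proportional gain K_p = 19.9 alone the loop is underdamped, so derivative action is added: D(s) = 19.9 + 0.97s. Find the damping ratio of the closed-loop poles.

ζ = 0.413

Forward path: (19.9 + 0.97s)·8.2/(s(s+2.6)). The closed-loop characteristic equation is s² + (2.6 + 8.2·0.97)s + 8.2·19.9 = 0.
That is s² + 10.55s + 163.2 = 0, so ω_n = 12.77 rad/s and ζ = 10.55/(2·12.77) = 0.4131.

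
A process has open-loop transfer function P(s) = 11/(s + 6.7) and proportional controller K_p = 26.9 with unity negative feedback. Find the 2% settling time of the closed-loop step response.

Closed-loop transfer function: T(s) = K_p·P(s)/(1 + K_p·P(s)) = 295.9/(s + 6.7 + 295.9) = 295.9/(s + 302.6).
Time constant τ = 1/302.6 = 0.003305 s, so the 2% settling time is about 4τ = 0.0132 s.

T_s ≈ 0.0132 s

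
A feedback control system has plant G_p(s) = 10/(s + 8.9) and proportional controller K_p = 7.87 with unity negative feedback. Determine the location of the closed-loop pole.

Closed-loop transfer function: T(s) = K_p·G_p(s)/(1 + K_p·G_p(s)) = 78.7/(s + 8.9 + 78.7) = 78.7/(s + 87.6).
The closed-loop pole is at s = −87.6.

s = -87.6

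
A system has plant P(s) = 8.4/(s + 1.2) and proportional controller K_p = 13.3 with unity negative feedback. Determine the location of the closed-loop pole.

s = -112.9

Closed-loop transfer function: T(s) = K_p·P(s)/(1 + K_p·P(s)) = 111.7/(s + 1.2 + 111.7) = 111.7/(s + 112.9).
The closed-loop pole is at s = −112.9.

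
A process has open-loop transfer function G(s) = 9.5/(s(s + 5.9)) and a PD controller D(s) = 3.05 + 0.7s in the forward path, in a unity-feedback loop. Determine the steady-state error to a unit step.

0

The open loop D(s)G(s) has a pole at the origin (type 1), so the static position error constant is infinite and e_ss = 1/(1+∞) = 0.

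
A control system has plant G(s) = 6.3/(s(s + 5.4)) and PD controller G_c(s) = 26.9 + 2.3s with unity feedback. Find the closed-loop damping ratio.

ζ = 0.764

Forward path: (26.9 + 2.3s)·6.3/(s(s+5.4)). The closed-loop characteristic equation is s² + (5.4 + 6.3·2.3)s + 6.3·26.9 = 0.
That is s² + 19.89s + 169.5 = 0, so ω_n = 13.02 rad/s and ζ = 19.89/(2·13.02) = 0.7639.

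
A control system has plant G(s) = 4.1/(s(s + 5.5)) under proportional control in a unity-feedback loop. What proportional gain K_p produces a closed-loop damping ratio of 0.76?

K_p = 3.19

Closed-loop characteristic equation: s² + 5.5s + K_p·4.1 = 0.
So ω_n = √(4.1K_p) and 2ζω_n = 5.5, giving ζ = 5.5/(2√(4.1K_p)).
Setting ζ = 0.76: √(4.1K_p) = 5.5/(2·0.76) = 3.618, so K_p = 13.09/4.1 = 3.19.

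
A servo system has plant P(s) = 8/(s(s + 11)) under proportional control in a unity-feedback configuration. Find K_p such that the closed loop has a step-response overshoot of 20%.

From %OS = 100·exp(−πζ/√(1−ζ²)) = 20%, ζ = −ln(0.2)/√(π²+ln²(0.2)) = 0.4559.
Characteristic equation s² + 11s + 8K_p = 0 gives ζ = 11/(2√(8K_p)).
Setting ζ = 0.4559: √(8K_p) = 11/(2·0.4559) = 12.06, so K_p = 145.5/8 = 18.2.

K_p = 18.2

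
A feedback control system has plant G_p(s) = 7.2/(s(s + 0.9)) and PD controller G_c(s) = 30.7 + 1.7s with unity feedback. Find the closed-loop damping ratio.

ζ = 0.442

Forward path: (30.7 + 1.7s)·7.2/(s(s+0.9)). The closed-loop characteristic equation is s² + (0.9 + 7.2·1.7)s + 7.2·30.7 = 0.
That is s² + 13.14s + 221 = 0, so ω_n = 14.87 rad/s and ζ = 13.14/(2·14.87) = 0.4419.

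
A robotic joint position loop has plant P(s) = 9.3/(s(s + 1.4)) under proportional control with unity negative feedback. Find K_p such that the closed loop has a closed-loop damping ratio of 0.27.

K_p = 0.723

Closed-loop characteristic equation: s² + 1.4s + K_p·9.3 = 0.
So ω_n = √(9.3K_p) and 2ζω_n = 1.4, giving ζ = 1.4/(2√(9.3K_p)).
Setting ζ = 0.27: √(9.3K_p) = 1.4/(2·0.27) = 2.593, so K_p = 6.722/9.3 = 0.723.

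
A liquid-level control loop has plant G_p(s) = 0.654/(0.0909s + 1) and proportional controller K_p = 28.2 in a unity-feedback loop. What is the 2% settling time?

T_s ≈ 0.0187 s

Closed loop: T(s) = K_p·G_p/(1+K_p·G_p) = 18.44/(0.0909s + 1 + 18.44), with pole at s = −(1 + 18.44)/0.0909 = −213.9.
τ = 1/213.9 = 0.004675 s, so 2% settling time ≈ 4τ = 0.0187 s.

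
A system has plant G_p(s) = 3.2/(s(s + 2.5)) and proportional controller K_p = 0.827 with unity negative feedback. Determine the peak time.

T_p = 3.02 s

Closed-loop characteristic equation: s² + 2.5s + 2.646 = 0, so ω_n = 1.627 rad/s and ζ = 2.5/(2·1.627) = 0.7684.
Damped frequency ω_d = ω_n√(1−ζ²) = 1.041 rad/s, so peak time T_p = π/ω_d = 3.02 s.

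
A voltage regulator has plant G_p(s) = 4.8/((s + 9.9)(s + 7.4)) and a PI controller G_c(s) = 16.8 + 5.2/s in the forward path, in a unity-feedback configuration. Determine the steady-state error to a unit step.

The open loop G_c(s)G_p(s) has a pole at the origin (type 1), so the static position error constant is infinite and e_ss = 1/(1+∞) = 0.

0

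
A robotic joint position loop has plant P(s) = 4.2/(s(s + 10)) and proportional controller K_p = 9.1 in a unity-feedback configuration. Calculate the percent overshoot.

1.33%

From 1 + K_pP(s) = 0: s² + 10s + 38.22 = 0 ⇒ ω_n = 6.182, ζ = 0.8088.
%OS = 100·exp(−πζ/√(1−ζ²)) = 100·exp(−π·0.8088/√0.3459) = 1.33%.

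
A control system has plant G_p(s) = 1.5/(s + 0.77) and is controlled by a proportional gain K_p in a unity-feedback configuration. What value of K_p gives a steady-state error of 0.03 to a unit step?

K_p = 16.6

The loop is type 0, so e_ss(step) = 1/(1 + K_pos) with K_pos = K_p·G_p(0).
G_p(0) = 1.948. Require 1/(1 + K_p·1.948) = 0.03, so 1 + 1.948·K_p = 33.33.
K_p = (33.33 − 1)/1.948 = 16.6.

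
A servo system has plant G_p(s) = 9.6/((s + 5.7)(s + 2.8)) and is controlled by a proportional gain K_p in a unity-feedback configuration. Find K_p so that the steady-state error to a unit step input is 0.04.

K_p = 39.9

The loop is type 0, so e_ss(step) = 1/(1 + K_pos) with K_pos = K_p·G_p(0).
G_p(0) = 0.6015. Require 1/(1 + K_p·0.6015) = 0.04, so 1 + 0.6015·K_p = 25.
K_p = (25 − 1)/0.6015 = 39.9.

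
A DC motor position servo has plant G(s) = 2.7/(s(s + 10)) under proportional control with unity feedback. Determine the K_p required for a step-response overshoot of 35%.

From %OS = 100·exp(−πζ/√(1−ζ²)) = 35%, ζ = −ln(0.35)/√(π²+ln²(0.35)) = 0.3169.
Characteristic equation s² + 10s + 2.7K_p = 0 gives ζ = 10/(2√(2.7K_p)).
Setting ζ = 0.3169: √(2.7K_p) = 10/(2·0.3169) = 15.78, so K_p = 248.9/2.7 = 92.2.

K_p = 92.2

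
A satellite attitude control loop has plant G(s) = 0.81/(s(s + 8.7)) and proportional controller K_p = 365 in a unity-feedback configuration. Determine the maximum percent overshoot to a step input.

44%

From 1 + K_pG(s) = 0: s² + 8.7s + 295.7 = 0 ⇒ ω_n = 17.19, ζ = 0.253.
%OS = 100·exp(−πζ/√(1−ζ²)) = 100·exp(−π·0.253/√0.936) = 44%.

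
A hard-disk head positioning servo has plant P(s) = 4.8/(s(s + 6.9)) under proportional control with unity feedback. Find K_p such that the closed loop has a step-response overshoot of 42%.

From %OS = 100·exp(−πζ/√(1−ζ²)) = 42%, ζ = −ln(0.42)/√(π²+ln²(0.42)) = 0.2662.
Characteristic equation s² + 6.9s + 4.8K_p = 0 gives ζ = 6.9/(2√(4.8K_p)).
Setting ζ = 0.2662: √(4.8K_p) = 6.9/(2·0.2662) = 12.96, so K_p = 168/4.8 = 35.

K_p = 35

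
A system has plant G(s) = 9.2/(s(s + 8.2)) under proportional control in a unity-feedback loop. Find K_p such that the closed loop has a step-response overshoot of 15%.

K_p = 6.84

From %OS = 100·exp(−πζ/√(1−ζ²)) = 15%, ζ = −ln(0.15)/√(π²+ln²(0.15)) = 0.5169.
Characteristic equation s² + 8.2s + 9.2K_p = 0 gives ζ = 8.2/(2√(9.2K_p)).
Setting ζ = 0.5169: √(9.2K_p) = 8.2/(2·0.5169) = 7.931, so K_p = 62.91/9.2 = 6.84.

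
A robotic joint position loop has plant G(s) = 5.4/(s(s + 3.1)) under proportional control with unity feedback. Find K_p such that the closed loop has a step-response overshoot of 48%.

K_p = 8.6

From %OS = 100·exp(−πζ/√(1−ζ²)) = 48%, ζ = −ln(0.48)/√(π²+ln²(0.48)) = 0.2275.
Characteristic equation s² + 3.1s + 5.4K_p = 0 gives ζ = 3.1/(2√(5.4K_p)).
Setting ζ = 0.2275: √(5.4K_p) = 3.1/(2·0.2275) = 6.813, so K_p = 46.42/5.4 = 8.6.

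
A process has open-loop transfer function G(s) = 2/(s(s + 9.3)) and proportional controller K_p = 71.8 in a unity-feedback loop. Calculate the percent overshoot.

The closed-loop denominator s² + 9.3s + 143.6 gives ω_n = √143.6 = 11.98 and ζ = 9.3/(2ω_n) = 0.388.
%OS = 100·exp(−πζ/√(1−ζ²)) = 100·exp(−π·0.388/√0.8494) = 26.6%.

26.6%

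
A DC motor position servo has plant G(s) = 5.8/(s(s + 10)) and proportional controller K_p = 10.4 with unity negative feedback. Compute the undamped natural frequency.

1 + K_p·G(s) = 0 gives s² + 10s + 60.32 = 0.
So ω_n² = 60.32 ⇒ ω_n = 7.767 rad/s, and ζ = 10/(2ω_n) = 0.644.

ω_n = 7.77 rad/s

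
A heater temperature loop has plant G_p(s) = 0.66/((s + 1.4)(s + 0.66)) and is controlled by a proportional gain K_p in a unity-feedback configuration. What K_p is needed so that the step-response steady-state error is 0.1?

K_p = 12.6

The loop is type 0, so e_ss(step) = 1/(1 + K_pos) with K_pos = K_p·G_p(0).
G_p(0) = 0.7143. Require 1/(1 + K_p·0.7143) = 0.1, so 1 + 0.7143·K_p = 10.
K_p = (10 − 1)/0.7143 = 12.6.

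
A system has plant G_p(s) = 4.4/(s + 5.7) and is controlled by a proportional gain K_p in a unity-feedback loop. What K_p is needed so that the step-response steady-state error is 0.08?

K_p = 14.9

Steady-state error for a unit step on this type-0 loop is 1/(1 + K_p·G_p(0)).
G_p(0) = 0.7719. Require 1/(1 + K_p·0.7719) = 0.08, so 1 + 0.7719·K_p = 12.5.
K_p = (12.5 − 1)/0.7719 = 14.9.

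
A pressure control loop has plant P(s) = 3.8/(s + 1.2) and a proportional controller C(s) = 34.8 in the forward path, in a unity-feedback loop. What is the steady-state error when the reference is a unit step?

The loop is type 0. Static position error constant K_pos = C(0)·P(0) = 34.8·3.167 = 110.2.
Steady-state error to a unit step: e_ss = 1/(1+K_pos) = 1/111.2 = 0.00899.

0.00899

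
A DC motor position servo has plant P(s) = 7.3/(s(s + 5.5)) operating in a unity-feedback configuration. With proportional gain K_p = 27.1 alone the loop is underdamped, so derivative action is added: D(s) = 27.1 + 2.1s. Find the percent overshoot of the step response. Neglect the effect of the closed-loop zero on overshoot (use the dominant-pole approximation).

3.14%

Forward path: (27.1 + 2.1s)·7.3/(s(s+5.5)). The closed-loop characteristic equation is s² + (5.5 + 7.3·2.1)s + 7.3·27.1 = 0.
That is s² + 20.83s + 197.8 = 0, so ω_n = 14.07 rad/s and ζ = 20.83/(2·14.07) = 0.7405.
%OS = 100·exp(−πζ/√(1−ζ²)) = 3.14%.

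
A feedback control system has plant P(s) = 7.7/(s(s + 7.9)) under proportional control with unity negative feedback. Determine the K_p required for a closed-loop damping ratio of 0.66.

K_p = 4.65

Closed-loop characteristic equation: s² + 7.9s + K_p·7.7 = 0.
So ω_n = √(7.7K_p) and 2ζω_n = 7.9, giving ζ = 7.9/(2√(7.7K_p)).
Setting ζ = 0.66: √(7.7K_p) = 7.9/(2·0.66) = 5.985, so K_p = 35.82/7.7 = 4.65.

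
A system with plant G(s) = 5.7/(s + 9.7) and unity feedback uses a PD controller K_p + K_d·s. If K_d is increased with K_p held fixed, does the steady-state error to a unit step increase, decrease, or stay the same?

K_d affects only the transient (the s-coefficient); the DC loop gain, and hence e_ss, depends only on K_p.

unchanged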